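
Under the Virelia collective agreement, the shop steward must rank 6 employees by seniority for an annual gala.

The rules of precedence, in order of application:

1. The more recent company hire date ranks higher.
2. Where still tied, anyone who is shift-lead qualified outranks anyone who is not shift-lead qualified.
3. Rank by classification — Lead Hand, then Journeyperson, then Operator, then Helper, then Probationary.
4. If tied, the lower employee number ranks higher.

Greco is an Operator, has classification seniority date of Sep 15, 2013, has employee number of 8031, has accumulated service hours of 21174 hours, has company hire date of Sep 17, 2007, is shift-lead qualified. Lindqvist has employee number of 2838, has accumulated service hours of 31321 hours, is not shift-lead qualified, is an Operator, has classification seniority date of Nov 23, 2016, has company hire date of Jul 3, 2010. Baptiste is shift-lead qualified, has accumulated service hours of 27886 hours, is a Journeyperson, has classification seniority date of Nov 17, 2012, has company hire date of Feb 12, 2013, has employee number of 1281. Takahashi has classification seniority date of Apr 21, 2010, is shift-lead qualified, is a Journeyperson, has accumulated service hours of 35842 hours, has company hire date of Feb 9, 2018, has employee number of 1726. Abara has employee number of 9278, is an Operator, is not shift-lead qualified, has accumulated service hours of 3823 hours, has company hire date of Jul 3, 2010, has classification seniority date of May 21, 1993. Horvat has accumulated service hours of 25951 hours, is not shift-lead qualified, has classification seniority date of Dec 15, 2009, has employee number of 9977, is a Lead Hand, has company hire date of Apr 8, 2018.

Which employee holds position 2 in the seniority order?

Takahashi

By company hire date (later first): Horvat (Apr 8, 2018); then Takahashi (Feb 9, 2018); then Baptiste (Feb 12, 2013); then Lindqvist and Abara (both Jul 3, 2010); then Greco (Sep 17, 2007).
Lindqvist and Abara are each not shift-lead qualified, so the next rule applies.
Lindqvist and Abara are each Operator, so the next rule applies.
Among Lindqvist and Abara, by employee number (lower first): Lindqvist (2838) before Abara (9278).
Order: Horvat, Takahashi, Baptiste, Lindqvist, Abara, Greco.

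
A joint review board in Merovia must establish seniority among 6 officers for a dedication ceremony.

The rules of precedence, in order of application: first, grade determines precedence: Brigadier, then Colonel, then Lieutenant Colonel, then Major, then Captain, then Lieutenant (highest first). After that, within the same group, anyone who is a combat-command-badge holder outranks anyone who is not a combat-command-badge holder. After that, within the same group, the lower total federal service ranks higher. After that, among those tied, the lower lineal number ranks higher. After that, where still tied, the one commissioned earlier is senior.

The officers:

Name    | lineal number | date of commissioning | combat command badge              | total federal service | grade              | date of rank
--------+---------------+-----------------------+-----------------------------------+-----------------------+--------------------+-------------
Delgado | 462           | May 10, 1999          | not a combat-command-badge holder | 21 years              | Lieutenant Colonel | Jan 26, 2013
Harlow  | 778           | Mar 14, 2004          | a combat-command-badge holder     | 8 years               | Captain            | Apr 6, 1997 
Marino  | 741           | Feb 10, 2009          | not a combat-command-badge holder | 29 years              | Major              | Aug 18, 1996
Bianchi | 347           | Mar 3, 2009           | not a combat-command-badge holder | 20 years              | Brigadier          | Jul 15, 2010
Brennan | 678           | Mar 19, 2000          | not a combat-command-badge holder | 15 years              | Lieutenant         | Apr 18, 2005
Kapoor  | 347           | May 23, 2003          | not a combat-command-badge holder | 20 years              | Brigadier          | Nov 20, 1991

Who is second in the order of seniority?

By grade: Kapoor and Bianchi (Brigadier); then Delgado (Lieutenant Colonel); then Marino (Major); then Harlow (Captain); then Brennan (Lieutenant).
Kapoor and Bianchi are each not a combat-command-badge holder, so the next rule applies.
Kapoor and Bianchi both have total federal service 20 years, so the next rule applies.
Kapoor and Bianchi both have lineal number 347, so the next rule applies.
Among Kapoor and Bianchi, by date of commissioning (earlier first): Kapoor (May 23, 2003) before Bianchi (Mar 3, 2009).
Order: Kapoor, Bianchi, Delgado, Marino, Harlow, Brennan.

Bianchi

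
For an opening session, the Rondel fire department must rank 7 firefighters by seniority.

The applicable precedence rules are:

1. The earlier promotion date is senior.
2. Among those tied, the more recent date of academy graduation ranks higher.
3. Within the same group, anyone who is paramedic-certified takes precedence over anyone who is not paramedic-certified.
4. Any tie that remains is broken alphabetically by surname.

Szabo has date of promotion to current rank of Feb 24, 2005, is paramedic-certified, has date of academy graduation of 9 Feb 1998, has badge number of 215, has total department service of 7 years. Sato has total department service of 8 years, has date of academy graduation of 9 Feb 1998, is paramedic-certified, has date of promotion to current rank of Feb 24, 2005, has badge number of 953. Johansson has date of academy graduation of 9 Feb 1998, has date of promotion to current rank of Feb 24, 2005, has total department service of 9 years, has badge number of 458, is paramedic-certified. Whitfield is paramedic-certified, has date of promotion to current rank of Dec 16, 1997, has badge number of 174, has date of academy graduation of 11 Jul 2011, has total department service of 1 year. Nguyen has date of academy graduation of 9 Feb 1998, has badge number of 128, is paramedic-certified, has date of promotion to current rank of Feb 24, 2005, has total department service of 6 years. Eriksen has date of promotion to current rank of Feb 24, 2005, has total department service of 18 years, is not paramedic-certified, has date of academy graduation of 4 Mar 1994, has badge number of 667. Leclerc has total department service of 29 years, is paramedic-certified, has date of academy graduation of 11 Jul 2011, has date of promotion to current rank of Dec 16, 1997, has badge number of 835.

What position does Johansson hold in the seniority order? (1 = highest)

By date of promotion to current rank (earlier first): Leclerc and Whitfield (both Dec 16, 1997); then Johansson, Nguyen, Sato, Szabo and Eriksen (each Feb 24, 2005).
Leclerc and Whitfield both have date of academy graduation 11 Jul 2011, so the next rule applies.
Leclerc and Whitfield are each paramedic-certified, so the next rule applies.
Among Leclerc and Whitfield, alphabetically by surname: Leclerc before Whitfield.
Among Johansson, Nguyen, Sato, Szabo and Eriksen, by date of academy graduation (later first): Johansson, Nguyen, Sato and Szabo (9 Feb 1998) before Eriksen (4 Mar 1994).
Johansson, Nguyen, Sato and Szabo are each paramedic-certified, so the next rule applies.
Among Johansson, Nguyen, Sato and Szabo, alphabetically by surname: Johansson before Nguyen before Sato before Szabo.
Order: Leclerc, Whitfield, Johansson, Nguyen, Sato, Szabo, Eriksen. So position 3.

3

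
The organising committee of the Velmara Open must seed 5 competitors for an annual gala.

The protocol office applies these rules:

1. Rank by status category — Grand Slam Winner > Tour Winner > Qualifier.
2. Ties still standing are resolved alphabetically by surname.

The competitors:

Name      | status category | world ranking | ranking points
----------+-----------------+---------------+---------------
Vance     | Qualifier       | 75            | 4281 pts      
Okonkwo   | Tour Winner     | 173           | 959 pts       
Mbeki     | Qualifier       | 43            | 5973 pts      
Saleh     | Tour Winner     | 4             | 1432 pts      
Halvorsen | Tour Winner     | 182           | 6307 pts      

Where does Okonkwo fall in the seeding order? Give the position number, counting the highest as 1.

2

By status category: Halvorsen, Okonkwo and Saleh (Tour Winner); then Mbeki and Vance (Qualifier).
Among Halvorsen, Okonkwo and Saleh, alphabetically by surname: Halvorsen before Okonkwo before Saleh.
Among Mbeki and Vance, alphabetically by surname: Mbeki before Vance.
Order: Halvorsen, Okonkwo, Saleh, Mbeki, Vance. So position 2.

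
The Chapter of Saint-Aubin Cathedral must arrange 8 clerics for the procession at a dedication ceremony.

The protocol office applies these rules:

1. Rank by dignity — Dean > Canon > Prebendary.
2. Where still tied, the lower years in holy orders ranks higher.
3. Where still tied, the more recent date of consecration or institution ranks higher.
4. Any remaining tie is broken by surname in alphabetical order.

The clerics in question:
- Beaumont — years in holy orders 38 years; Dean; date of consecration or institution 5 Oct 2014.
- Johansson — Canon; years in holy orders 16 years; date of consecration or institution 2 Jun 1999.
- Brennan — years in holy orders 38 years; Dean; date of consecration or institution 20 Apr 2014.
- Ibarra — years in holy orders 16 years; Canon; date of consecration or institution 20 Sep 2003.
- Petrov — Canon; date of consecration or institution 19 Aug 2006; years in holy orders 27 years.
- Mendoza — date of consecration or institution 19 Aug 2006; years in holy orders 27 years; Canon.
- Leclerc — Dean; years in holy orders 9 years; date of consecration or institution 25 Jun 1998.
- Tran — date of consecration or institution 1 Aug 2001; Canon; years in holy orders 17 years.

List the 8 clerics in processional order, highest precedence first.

By dignity: Leclerc, Beaumont and Brennan (Dean); then Ibarra, Johansson, Tran, Mendoza and Petrov (Canon).
Among Leclerc, Beaumont and Brennan, by years in holy orders (lower first): Leclerc (9 years) before Beaumont and Brennan (38 years).
Among Beaumont and Brennan, by date of consecration or institution (later first): Beaumont (5 Oct 2014) before Brennan (20 Apr 2014).
Among Ibarra, Johansson, Tran, Mendoza and Petrov, by years in holy orders (lower first): Ibarra and Johansson (16 years) before Tran (17 years) before Mendoza and Petrov (27 years).
Among Ibarra and Johansson, by date of consecration or institution (later first): Ibarra (20 Sep 2003) before Johansson (2 Jun 1999).
Mendoza and Petrov both have date of consecration or institution 19 Aug 2006, so the next rule applies.
Among Mendoza and Petrov, alphabetically by surname: Mendoza before Petrov.
Full order: Leclerc, Beaumont, Brennan, Ibarra, Johansson, Tran, Mendoza, Petrov.

Leclerc, Beaumont, Brennan, Ibarra, Johansson, Tran, Mendoza, Petrov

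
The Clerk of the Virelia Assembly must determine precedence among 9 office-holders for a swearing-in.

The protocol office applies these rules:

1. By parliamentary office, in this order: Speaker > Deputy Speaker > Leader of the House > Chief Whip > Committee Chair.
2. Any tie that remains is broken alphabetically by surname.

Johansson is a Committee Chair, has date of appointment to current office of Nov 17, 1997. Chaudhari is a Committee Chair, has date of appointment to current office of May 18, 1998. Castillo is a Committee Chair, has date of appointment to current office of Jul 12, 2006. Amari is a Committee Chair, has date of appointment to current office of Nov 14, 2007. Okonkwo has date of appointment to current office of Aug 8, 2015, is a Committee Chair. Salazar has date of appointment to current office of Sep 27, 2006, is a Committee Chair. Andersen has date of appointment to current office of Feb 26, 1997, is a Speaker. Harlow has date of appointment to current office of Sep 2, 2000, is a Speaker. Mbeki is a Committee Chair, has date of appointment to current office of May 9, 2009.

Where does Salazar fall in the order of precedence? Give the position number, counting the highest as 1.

By parliamentary office: Andersen and Harlow (Speaker); then Amari, Castillo, Chaudhari, Johansson, Mbeki, Okonkwo and Salazar (Committee Chair).
Among Andersen and Harlow, alphabetically by surname: Andersen before Harlow.
Among Amari, Castillo, Chaudhari, Johansson, Mbeki, Okonkwo and Salazar, alphabetically by surname: Amari before Castillo before Chaudhari before Johansson before Mbeki before Okonkwo before Salazar.
Order: Andersen, Harlow, Amari, Castillo, Chaudhari, Johansson, Mbeki, Okonkwo, Salazar. So position 9.

9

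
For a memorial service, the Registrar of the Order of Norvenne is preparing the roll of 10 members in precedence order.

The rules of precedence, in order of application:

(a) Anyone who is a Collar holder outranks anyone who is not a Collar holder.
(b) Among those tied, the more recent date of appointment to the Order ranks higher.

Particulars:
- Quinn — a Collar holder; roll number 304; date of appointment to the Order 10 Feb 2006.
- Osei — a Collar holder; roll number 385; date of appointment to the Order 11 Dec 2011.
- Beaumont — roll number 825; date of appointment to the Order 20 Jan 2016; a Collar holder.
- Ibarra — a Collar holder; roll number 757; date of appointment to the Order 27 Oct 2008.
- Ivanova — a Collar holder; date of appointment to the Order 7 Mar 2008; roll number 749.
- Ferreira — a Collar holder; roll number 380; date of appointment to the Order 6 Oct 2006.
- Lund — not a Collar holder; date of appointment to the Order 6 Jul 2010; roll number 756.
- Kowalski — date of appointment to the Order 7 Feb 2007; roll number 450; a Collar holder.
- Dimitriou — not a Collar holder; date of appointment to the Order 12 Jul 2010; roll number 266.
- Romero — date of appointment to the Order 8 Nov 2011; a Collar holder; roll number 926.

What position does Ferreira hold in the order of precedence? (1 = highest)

By the first rule: Beaumont, Osei, Romero, Ibarra, Ivanova, Kowalski, Ferreira and Quinn (each a Collar holder); then Dimitriou and Lund (both not a Collar holder).
Among Beaumont, Osei, Romero, Ibarra, Ivanova, Kowalski, Ferreira and Quinn, by date of appointment to the Order (later first): Beaumont (20 Jan 2016) before Osei (11 Dec 2011) before Romero (8 Nov 2011) before Ibarra (27 Oct 2008) before Ivanova (7 Mar 2008) before Kowalski (7 Feb 2007) before Ferreira (6 Oct 2006) before Quinn (10 Feb 2006).
Among Dimitriou and Lund, by date of appointment to the Order (later first): Dimitriou (12 Jul 2010) before Lund (6 Jul 2010).
Order: Beaumont, Osei, Romero, Ibarra, Ivanova, Kowalski, Ferreira, Quinn, Dimitriou, Lund. So position 7.

7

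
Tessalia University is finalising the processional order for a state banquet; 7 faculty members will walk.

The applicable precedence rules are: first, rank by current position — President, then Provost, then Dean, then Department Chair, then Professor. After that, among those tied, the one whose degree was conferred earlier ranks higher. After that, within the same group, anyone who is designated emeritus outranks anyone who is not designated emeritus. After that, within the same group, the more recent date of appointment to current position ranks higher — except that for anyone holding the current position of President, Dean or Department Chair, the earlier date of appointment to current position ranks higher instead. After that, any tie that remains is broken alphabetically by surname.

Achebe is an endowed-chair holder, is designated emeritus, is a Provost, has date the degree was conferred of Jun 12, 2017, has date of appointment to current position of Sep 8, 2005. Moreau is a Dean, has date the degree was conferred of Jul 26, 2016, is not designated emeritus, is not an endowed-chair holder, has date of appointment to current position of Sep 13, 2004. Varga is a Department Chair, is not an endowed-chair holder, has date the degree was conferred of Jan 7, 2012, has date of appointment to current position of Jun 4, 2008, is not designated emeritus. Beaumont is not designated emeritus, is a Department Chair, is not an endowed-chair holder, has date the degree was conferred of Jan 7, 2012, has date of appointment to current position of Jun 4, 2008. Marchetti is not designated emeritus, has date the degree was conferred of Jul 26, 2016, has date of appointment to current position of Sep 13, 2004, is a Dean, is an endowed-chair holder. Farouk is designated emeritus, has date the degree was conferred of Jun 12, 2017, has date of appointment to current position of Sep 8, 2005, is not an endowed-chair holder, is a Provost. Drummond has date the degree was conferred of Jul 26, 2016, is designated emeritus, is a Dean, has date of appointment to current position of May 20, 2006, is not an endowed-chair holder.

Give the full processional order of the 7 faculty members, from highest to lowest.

Achebe, Farouk, Drummond, Marchetti, Moreau, Beaumont, Varga

By current position: Achebe and Farouk (Provost); then Drummond, Marchetti and Moreau (Dean); then Beaumont and Varga (Department Chair).
Achebe and Farouk both have date the degree was conferred Jun 12, 2017, so the next rule applies.
Achebe and Farouk are each designated emeritus, so the next rule applies.
Achebe and Farouk both have date of appointment to current position Sep 8, 2005, so the next rule applies.
Among Achebe and Farouk, alphabetically by surname: Achebe before Farouk.
Drummond, Marchetti and Moreau all have date the degree was conferred Jul 26, 2016, so the next rule applies.
Among Drummond, Marchetti and Moreau, designated emeritus before not designated emeritus: Drummond (designated emeritus) before Marchetti and Moreau (not designated emeritus).
Marchetti and Moreau both have date of appointment to current position Sep 13, 2004, so the next rule applies.
Among Marchetti and Moreau, alphabetically by surname: Marchetti before Moreau.
Beaumont and Varga both have date the degree was conferred Jan 7, 2012, so the next rule applies.
Beaumont and Varga are each not designated emeritus, so the next rule applies.
Beaumont and Varga both have date of appointment to current position Jun 4, 2008, so the next rule applies.
Among Beaumont and Varga, alphabetically by surname: Beaumont before Varga.
Full order: Achebe, Farouk, Drummond, Marchetti, Moreau, Beaumont, Varga.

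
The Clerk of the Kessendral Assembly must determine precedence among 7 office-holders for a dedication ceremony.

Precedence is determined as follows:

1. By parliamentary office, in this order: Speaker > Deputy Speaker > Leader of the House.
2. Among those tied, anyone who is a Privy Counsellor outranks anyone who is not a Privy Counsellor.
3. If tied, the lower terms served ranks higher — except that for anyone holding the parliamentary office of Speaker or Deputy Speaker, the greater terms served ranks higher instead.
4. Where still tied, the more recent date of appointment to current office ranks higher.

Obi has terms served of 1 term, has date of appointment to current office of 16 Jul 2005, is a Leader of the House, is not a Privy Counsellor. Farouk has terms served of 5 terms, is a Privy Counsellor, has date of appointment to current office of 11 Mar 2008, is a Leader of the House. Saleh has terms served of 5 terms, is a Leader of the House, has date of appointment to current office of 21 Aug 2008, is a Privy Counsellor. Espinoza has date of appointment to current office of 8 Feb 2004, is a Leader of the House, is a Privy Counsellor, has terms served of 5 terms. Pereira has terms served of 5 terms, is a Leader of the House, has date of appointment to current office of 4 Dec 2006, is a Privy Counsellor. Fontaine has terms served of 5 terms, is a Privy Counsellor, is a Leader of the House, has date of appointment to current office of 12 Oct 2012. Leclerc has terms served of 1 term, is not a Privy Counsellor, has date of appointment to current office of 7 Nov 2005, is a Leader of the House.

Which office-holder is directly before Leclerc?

Espinoza

By parliamentary office: Fontaine, Saleh, Farouk, Pereira, Espinoza, Leclerc and Obi (Leader of the House).
Among Fontaine, Saleh, Farouk, Pereira, Espinoza, Leclerc and Obi, a Privy Counsellor before not a Privy Counsellor: Fontaine, Saleh, Farouk, Pereira and Espinoza (a Privy Counsellor) before Leclerc and Obi (not a Privy Counsellor).
Fontaine, Saleh, Farouk, Pereira and Espinoza all have terms served 5 terms, so the next rule applies.
Among Fontaine, Saleh, Farouk, Pereira and Espinoza, by date of appointment to current office (later first): Fontaine (12 Oct 2012) before Saleh (21 Aug 2008) before Farouk (11 Mar 2008) before Pereira (4 Dec 2006) before Espinoza (8 Feb 2004).
Leclerc and Obi both have terms served 1 term, so the next rule applies.
Among Leclerc and Obi, by date of appointment to current office (later first): Leclerc (7 Nov 2005) before Obi (16 Jul 2005).
Order: Fontaine, Saleh, Farouk, Pereira, Espinoza, Leclerc, Obi.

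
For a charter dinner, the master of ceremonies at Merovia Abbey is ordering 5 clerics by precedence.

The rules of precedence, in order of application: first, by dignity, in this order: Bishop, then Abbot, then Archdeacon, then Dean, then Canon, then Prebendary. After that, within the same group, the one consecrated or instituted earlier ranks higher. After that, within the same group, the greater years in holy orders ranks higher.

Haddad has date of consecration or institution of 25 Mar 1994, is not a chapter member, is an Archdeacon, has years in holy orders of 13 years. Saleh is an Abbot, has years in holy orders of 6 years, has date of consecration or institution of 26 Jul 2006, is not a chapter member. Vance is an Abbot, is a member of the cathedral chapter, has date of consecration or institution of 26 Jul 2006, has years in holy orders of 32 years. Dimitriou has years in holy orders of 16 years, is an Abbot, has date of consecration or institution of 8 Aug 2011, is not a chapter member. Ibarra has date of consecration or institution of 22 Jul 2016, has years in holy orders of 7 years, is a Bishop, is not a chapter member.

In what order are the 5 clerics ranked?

By dignity: Ibarra (Bishop); then Vance, Saleh and Dimitriou (Abbot); then Haddad (Archdeacon).
Among Vance, Saleh and Dimitriou, by date of consecration or institution (earlier first): Vance and Saleh (26 Jul 2006) before Dimitriou (8 Aug 2011).
Among Vance and Saleh, by years in holy orders (higher first): Vance (32 years) before Saleh (6 years).
Full order: Ibarra, Vance, Saleh, Dimitriou, Haddad.

Ibarra, Vance, Saleh, Dimitriou, Haddad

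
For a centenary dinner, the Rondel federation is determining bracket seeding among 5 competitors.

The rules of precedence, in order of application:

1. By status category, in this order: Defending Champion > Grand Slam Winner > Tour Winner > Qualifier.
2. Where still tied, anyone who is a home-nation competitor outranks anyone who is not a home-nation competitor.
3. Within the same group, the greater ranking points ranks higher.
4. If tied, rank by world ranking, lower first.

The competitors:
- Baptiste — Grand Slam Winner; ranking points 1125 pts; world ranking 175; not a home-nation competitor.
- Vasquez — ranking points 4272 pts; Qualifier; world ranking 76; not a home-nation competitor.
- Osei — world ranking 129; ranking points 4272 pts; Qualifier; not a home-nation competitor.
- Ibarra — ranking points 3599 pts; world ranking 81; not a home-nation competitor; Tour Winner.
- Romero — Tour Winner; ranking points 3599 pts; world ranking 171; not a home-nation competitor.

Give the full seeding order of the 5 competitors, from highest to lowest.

By status category: Baptiste (Grand Slam Winner); then Ibarra and Romero (Tour Winner); then Vasquez and Osei (Qualifier).
Ibarra and Romero are each not a home-nation competitor, so the next rule applies.
Ibarra and Romero both have ranking points 3599 pts, so the next rule applies.
Among Ibarra and Romero, by world ranking (lower first): Ibarra (81) before Romero (171).
Vasquez and Osei are each not a home-nation competitor, so the next rule applies.
Vasquez and Osei both have ranking points 4272 pts, so the next rule applies.
Among Vasquez and Osei, by world ranking (lower first): Vasquez (76) before Osei (129).
Full order: Baptiste, Ibarra, Romero, Vasquez, Osei.

Baptiste, Ibarra, Romero, Vasquez, Osei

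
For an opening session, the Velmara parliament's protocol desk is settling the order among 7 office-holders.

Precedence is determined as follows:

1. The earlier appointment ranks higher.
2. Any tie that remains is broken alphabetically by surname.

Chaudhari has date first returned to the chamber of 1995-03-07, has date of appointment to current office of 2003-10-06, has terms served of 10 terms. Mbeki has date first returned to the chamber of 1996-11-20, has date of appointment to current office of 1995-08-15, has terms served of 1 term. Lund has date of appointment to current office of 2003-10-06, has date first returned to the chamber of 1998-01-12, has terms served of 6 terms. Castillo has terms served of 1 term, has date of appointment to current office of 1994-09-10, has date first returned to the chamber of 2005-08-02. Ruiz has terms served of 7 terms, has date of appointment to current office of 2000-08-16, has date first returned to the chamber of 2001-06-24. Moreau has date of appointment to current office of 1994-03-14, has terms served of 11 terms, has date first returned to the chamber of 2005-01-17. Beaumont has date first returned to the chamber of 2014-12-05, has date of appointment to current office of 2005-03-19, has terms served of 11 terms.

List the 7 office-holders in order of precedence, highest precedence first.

By date of appointment to current office (earlier first): Moreau (1994-03-14); then Castillo (1994-09-10); then Mbeki (1995-08-15); then Ruiz (2000-08-16); then Chaudhari and Lund (both 2003-10-06); then Beaumont (2005-03-19).
Among Chaudhari and Lund, alphabetically by surname: Chaudhari before Lund.
Full order: Moreau, Castillo, Mbeki, Ruiz, Chaudhari, Lund, Beaumont.

Moreau, Castillo, Mbeki, Ruiz, Chaudhari, Lund, Beaumont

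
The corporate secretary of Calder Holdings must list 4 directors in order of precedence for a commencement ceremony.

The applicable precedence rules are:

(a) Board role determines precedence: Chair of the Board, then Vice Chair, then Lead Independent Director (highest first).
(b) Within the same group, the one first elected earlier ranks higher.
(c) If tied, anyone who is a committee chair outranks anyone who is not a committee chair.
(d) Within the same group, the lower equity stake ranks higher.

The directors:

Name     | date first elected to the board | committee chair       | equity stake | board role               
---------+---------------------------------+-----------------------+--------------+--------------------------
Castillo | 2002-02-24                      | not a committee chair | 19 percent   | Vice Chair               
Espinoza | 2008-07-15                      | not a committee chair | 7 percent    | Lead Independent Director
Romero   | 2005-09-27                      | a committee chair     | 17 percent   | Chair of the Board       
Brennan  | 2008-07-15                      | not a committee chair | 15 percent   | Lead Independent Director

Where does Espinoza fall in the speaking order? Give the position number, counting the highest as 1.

By board role: Romero (Chair of the Board); then Castillo (Vice Chair); then Espinoza and Brennan (Lead Independent Director).
Espinoza and Brennan both have date first elected to the board 2008-07-15, so the next rule applies.
Espinoza and Brennan are each not a committee chair, so the next rule applies.
Among Espinoza and Brennan, by equity stake (lower first): Espinoza (7 percent) before Brennan (15 percent).
Order: Romero, Castillo, Espinoza, Brennan. So position 3.

3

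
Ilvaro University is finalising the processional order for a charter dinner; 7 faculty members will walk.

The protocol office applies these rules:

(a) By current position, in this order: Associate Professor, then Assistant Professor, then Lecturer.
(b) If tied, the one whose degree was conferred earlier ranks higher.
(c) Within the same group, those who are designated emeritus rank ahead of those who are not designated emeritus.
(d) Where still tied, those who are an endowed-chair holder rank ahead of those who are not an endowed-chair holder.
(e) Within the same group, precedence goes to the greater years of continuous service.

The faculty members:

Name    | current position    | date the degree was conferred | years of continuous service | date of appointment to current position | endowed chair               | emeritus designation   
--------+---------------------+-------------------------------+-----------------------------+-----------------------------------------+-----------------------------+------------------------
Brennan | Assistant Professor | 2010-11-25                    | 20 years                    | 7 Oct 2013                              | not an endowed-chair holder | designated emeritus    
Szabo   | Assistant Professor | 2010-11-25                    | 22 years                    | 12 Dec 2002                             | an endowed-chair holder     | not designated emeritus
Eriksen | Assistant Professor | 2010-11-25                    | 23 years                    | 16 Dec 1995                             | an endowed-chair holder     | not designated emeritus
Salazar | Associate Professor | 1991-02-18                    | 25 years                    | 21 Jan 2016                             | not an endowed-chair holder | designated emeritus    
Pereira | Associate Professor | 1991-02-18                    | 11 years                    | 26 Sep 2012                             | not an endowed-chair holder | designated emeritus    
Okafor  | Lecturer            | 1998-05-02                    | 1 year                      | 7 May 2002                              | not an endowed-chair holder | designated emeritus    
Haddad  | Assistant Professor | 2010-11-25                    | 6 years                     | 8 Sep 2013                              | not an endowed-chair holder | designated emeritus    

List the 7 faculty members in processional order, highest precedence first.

Salazar, Pereira, Brennan, Haddad, Eriksen, Szabo, Okafor

By current position: Salazar and Pereira (Associate Professor); then Brennan, Haddad, Eriksen and Szabo (Assistant Professor); then Okafor (Lecturer).
Salazar and Pereira both have date the degree was conferred 1991-02-18, so the next rule applies.
Salazar and Pereira are each designated emeritus, so the next rule applies.
Salazar and Pereira are each not an endowed-chair holder, so the next rule applies.
Among Salazar and Pereira, by years of continuous service (higher first): Salazar (25 years) before Pereira (11 years).
Brennan, Haddad, Eriksen and Szabo all have date the degree was conferred 2010-11-25, so the next rule applies.
Among Brennan, Haddad, Eriksen and Szabo, designated emeritus before not designated emeritus: Brennan and Haddad (designated emeritus) before Eriksen and Szabo (not designated emeritus).
Brennan and Haddad are each not an endowed-chair holder, so the next rule applies.
Among Brennan and Haddad, by years of continuous service (higher first): Brennan (20 years) before Haddad (6 years).
Eriksen and Szabo are each an endowed-chair holder, so the next rule applies.
Among Eriksen and Szabo, by years of continuous service (higher first): Eriksen (23 years) before Szabo (22 years).
Full order: Salazar, Pereira, Brennan, Haddad, Eriksen, Szabo, Okafor.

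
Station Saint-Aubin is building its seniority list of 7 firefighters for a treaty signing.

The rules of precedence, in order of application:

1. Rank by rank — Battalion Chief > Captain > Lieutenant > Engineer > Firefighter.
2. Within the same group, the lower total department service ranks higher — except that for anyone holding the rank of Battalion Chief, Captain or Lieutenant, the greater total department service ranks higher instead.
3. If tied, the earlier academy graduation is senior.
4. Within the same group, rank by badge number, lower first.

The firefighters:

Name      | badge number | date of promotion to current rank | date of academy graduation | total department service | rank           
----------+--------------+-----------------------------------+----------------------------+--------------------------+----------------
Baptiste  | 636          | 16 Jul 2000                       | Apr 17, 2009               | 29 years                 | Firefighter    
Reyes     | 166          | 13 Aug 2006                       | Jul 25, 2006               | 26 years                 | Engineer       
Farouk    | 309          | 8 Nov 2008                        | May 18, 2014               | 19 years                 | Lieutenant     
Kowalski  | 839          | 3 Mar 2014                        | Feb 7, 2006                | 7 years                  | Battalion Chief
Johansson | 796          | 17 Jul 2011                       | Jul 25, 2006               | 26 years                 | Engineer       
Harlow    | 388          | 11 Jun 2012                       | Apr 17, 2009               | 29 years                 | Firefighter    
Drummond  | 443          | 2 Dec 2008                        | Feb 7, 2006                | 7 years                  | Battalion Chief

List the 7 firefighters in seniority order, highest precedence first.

By rank: Drummond and Kowalski (Battalion Chief); then Farouk (Lieutenant); then Reyes and Johansson (Engineer); then Harlow and Baptiste (Firefighter).
Drummond and Kowalski both have total department service 7 years, so the next rule applies.
Drummond and Kowalski both have date of academy graduation Feb 7, 2006, so the next rule applies.
Among Drummond and Kowalski, by badge number (lower first): Drummond (443) before Kowalski (839).
Reyes and Johansson both have total department service 26 years, so the next rule applies.
Reyes and Johansson both have date of academy graduation Jul 25, 2006, so the next rule applies.
Among Reyes and Johansson, by badge number (lower first): Reyes (166) before Johansson (796).
Harlow and Baptiste both have total department service 29 years, so the next rule applies.
Harlow and Baptiste both have date of academy graduation Apr 17, 2009, so the next rule applies.
Among Harlow and Baptiste, by badge number (lower first): Harlow (388) before Baptiste (636).
Full order: Drummond, Kowalski, Farouk, Reyes, Johansson, Harlow, Baptiste.

Drummond, Kowalski, Farouk, Reyes, Johansson, Harlow, Baptiste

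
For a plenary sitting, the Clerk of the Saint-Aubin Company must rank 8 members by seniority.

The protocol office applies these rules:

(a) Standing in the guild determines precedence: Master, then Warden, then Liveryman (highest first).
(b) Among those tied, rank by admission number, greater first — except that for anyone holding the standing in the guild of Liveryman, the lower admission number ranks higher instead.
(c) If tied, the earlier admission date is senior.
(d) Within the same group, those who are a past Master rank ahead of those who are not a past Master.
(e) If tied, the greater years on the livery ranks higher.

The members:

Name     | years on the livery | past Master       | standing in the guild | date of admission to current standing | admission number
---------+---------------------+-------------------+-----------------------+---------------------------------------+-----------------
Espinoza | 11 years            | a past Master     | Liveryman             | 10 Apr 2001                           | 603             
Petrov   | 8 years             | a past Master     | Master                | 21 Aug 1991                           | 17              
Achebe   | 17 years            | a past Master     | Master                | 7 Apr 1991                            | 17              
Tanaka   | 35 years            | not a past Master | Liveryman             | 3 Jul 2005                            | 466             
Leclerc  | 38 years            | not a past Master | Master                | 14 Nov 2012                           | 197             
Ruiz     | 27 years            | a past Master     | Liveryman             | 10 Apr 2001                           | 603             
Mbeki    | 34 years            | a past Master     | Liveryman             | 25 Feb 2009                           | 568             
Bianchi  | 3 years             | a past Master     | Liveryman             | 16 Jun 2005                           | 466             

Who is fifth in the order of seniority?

By standing in the guild: Leclerc, Achebe and Petrov (Master); then Bianchi, Tanaka, Mbeki, Ruiz and Espinoza (Liveryman).
Among Leclerc, Achebe and Petrov, by admission number (higher first): Leclerc (197) before Achebe and Petrov (17).
Among Achebe and Petrov, by date of admission to current standing (earlier first): Achebe (7 Apr 1991) before Petrov (21 Aug 1991).
Among Bianchi, Tanaka, Mbeki, Ruiz and Espinoza, by admission number (lower first) (reversed rule for this group): Bianchi and Tanaka (466) before Mbeki (568) before Ruiz and Espinoza (603).
Among Bianchi and Tanaka, by date of admission to current standing (earlier first): Bianchi (16 Jun 2005) before Tanaka (3 Jul 2005).
Ruiz and Espinoza both have date of admission to current standing 10 Apr 2001, so the next rule applies.
Ruiz and Espinoza are each a past Master, so the next rule applies.
Among Ruiz and Espinoza, by years on the livery (higher first): Ruiz (27 years) before Espinoza (11 years).
Order: Leclerc, Achebe, Petrov, Bianchi, Tanaka, Mbeki, Ruiz, Espinoza.

Tanaka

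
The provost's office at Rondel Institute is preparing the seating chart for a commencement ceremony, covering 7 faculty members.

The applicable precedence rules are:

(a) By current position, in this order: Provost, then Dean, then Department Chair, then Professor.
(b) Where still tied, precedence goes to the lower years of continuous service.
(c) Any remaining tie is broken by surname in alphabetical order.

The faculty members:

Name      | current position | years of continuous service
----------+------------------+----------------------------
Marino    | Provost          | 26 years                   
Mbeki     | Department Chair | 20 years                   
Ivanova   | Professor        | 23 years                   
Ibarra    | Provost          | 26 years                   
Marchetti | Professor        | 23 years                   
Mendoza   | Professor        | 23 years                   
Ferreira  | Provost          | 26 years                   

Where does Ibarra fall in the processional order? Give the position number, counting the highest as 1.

By current position: Ferreira, Ibarra and Marino (Provost); then Mbeki (Department Chair); then Ivanova, Marchetti and Mendoza (Professor).
Ferreira, Ibarra and Marino all have years of continuous service 26 years, so the next rule applies.
Among Ferreira, Ibarra and Marino, alphabetically by surname: Ferreira before Ibarra before Marino.
Ivanova, Marchetti and Mendoza all have years of continuous service 23 years, so the next rule applies.
Among Ivanova, Marchetti and Mendoza, alphabetically by surname: Ivanova before Marchetti before Mendoza.
Order: Ferreira, Ibarra, Marino, Mbeki, Ivanova, Marchetti, Mendoza. So position 2.

2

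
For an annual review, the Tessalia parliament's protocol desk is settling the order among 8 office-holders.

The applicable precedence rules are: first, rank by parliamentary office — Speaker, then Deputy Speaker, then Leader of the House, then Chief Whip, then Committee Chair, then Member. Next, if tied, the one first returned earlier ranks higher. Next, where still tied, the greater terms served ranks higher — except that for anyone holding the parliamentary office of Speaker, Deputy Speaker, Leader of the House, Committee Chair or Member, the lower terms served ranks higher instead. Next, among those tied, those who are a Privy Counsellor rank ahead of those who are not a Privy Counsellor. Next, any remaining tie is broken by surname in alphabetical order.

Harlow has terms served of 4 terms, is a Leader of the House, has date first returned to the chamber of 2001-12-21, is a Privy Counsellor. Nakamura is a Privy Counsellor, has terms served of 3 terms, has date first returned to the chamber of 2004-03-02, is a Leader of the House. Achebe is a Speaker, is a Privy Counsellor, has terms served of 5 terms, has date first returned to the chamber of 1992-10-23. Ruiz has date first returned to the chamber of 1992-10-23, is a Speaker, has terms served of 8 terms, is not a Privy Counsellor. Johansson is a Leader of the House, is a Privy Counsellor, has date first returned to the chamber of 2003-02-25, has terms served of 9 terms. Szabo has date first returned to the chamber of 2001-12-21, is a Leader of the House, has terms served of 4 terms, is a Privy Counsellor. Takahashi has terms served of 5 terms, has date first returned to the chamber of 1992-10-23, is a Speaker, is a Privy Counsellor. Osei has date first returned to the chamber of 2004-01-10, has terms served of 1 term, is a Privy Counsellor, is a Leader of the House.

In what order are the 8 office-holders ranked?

By parliamentary office: Achebe, Takahashi and Ruiz (Speaker); then Harlow, Szabo, Johansson, Osei and Nakamura (Leader of the House).
Achebe, Takahashi and Ruiz all have date first returned to the chamber 1992-10-23, so the next rule applies.
Among Achebe, Takahashi and Ruiz, by terms served (lower first) (reversed rule for this group): Achebe and Takahashi (5 terms) before Ruiz (8 terms).
Achebe and Takahashi are each a Privy Counsellor, so the next rule applies.
Among Achebe and Takahashi, alphabetically by surname: Achebe before Takahashi.
Among Harlow, Szabo, Johansson, Osei and Nakamura, by date first returned to the chamber (earlier first): Harlow and Szabo (2001-12-21) before Johansson (2003-02-25) before Osei (2004-01-10) before Nakamura (2004-03-02).
Harlow and Szabo both have terms served 4 terms, so the next rule applies.
Harlow and Szabo are each a Privy Counsellor, so the next rule applies.
Among Harlow and Szabo, alphabetically by surname: Harlow before Szabo.
Full order: Achebe, Takahashi, Ruiz, Harlow, Szabo, Johansson, Osei, Nakamura.

Achebe, Takahashi, Ruiz, Harlow, Szabo, Johansson, Osei, Nakamura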